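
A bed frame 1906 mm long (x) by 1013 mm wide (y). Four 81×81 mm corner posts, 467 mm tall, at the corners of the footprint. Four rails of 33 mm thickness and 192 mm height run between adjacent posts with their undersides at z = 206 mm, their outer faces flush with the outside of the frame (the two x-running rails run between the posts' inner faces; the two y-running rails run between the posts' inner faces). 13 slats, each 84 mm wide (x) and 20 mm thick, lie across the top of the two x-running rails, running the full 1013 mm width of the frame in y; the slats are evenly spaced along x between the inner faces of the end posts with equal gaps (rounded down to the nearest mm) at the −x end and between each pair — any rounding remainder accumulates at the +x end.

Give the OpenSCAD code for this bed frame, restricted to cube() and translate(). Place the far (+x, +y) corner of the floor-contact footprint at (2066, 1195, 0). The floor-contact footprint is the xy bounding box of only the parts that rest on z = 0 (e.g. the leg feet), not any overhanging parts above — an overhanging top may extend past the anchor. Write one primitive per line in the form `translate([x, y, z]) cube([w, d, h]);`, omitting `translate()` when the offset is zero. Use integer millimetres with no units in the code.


// slat z = rail_z + rail_h = 206 + 192 = 398
// slat gap = ⌊(1744 − 13·84) / 14⌋ = 46
translate([160, 182, 0]) cube([81, 81, 467]);
translate([160, 1114, 0]) cube([81, 81, 467]);
translate([1985, 182, 0]) cube([81, 81, 467]);
translate([1985, 1114, 0]) cube([81, 81, 467]);
translate([241, 182, 206]) cube([1744, 33, 192]);
translate([241, 1162, 206]) cube([1744, 33, 192]);
translate([160, 263, 206]) cube([33, 851, 192]);
translate([2033, 263, 206]) cube([33, 851, 192]);
translate([287, 182, 398]) cube([84, 1013, 20]);
translate([417, 182, 398]) cube([84, 1013, 20]);
translate([547, 182, 398]) cube([84, 1013, 20]);
translate([677, 182, 398]) cube([84, 1013, 20]);
translate([807, 182, 398]) cube([84, 1013, 20]);
translate([937, 182, 398]) cube([84, 1013, 20]);
translate([1067, 182, 398]) cube([84, 1013, 20]);
translate([1197, 182, 398]) cube([84, 1013, 20]);
translate([1327, 182, 398]) cube([84, 1013, 20]);
translate([1457, 182, 398]) cube([84, 1013, 20]);
translate([1587, 182, 398]) cube([84, 1013, 20]);
translate([1717, 182, 398]) cube([84, 1013, 20]);
translate([1847, 182, 398]) cube([84, 1013, 20]);


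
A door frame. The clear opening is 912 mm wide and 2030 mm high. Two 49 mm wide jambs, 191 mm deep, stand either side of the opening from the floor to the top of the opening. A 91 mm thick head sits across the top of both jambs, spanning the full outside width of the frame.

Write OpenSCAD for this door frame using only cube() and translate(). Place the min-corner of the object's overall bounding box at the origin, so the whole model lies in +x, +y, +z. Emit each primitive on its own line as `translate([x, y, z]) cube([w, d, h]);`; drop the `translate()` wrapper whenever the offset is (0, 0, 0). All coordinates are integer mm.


cube([49, 191, 2030]);
translate([961, 0, 0]) cube([49, 191, 2030]);
translate([0, 0, 2030]) cube([1010, 191, 91]);


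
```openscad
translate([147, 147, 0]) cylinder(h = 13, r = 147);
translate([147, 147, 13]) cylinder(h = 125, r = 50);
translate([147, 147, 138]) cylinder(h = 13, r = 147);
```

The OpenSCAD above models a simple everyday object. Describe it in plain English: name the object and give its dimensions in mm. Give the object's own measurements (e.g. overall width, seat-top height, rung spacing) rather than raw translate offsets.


A spool: two coaxial disc flanges of radius 147 mm and thickness 13 mm, joined by a core cylinder of radius 50 mm and height 125 mm. The lower flange rests on z = 0 and the three cylinders share a vertical axis.


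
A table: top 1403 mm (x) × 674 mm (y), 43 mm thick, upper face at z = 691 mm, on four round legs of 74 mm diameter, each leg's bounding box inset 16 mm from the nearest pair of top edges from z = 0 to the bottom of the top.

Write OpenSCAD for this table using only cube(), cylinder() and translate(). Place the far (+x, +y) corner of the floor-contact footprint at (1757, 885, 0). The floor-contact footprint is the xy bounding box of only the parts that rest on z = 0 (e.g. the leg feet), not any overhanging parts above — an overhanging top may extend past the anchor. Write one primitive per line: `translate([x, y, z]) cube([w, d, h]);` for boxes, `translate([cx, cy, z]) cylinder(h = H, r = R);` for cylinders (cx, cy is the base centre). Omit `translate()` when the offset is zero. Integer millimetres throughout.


translate([370, 227, 648]) cube([1403, 674, 43]);
translate([423, 280, 0]) cylinder(h = 648, r = 37);
translate([1720, 280, 0]) cylinder(h = 648, r = 37);
translate([423, 848, 0]) cylinder(h = 648, r = 37);
translate([1720, 848, 0]) cylinder(h = 648, r = 37);


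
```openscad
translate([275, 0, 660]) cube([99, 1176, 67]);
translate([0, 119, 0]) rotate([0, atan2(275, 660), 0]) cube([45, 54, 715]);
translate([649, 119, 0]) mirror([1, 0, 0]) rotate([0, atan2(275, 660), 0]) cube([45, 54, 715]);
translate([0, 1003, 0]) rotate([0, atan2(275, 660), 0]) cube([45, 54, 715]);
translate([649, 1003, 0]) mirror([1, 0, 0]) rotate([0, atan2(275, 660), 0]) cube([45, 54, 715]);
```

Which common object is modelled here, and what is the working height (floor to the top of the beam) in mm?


A sawhorse. The overall height is 727 mm.

A beam across two mirrored pairs of raked legs — a sawhorse. The beam's underside is at z = 660 (matching the legs' vertical rise in atan2(275, 660)) and the beam is 67 mm tall, so its top is at 660 + 67 = 727 mm. The raked legs top out at the beam's underside, so that is the highest point.


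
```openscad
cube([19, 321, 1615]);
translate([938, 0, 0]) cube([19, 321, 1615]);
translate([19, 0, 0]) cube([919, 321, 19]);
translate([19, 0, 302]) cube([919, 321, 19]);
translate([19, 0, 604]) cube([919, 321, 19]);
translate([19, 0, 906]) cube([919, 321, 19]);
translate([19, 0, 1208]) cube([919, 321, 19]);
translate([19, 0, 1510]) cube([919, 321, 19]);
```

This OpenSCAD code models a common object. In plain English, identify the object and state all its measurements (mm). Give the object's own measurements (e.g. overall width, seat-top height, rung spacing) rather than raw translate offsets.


An open bookshelf. Two side panels, each 19 mm thick, 321 mm deep and 1615 mm tall, stand 957 mm apart (outside-to-outside). Between them sit 6 shelves, each 19 mm thick and 321 mm deep, spanning the full gap between the sides. The bottom shelf rests on the floor (its underside at z = 0) and the clear gap between one shelf's top and the next shelf's underside is 283 mm.


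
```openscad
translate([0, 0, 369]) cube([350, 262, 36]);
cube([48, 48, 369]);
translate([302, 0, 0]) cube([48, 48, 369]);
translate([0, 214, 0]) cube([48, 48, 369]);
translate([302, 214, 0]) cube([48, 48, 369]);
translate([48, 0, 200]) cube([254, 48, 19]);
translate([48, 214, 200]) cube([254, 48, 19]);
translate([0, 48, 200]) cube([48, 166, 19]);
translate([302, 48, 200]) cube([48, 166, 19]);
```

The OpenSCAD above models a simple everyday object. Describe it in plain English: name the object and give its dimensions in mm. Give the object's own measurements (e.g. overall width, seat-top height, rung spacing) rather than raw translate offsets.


A four-legged stool. The seat is a 350×262×36 mm slab whose top surface is at z = 405 mm; four square legs, each 48×48 mm in cross-section, run from the floor (z = 0) to the underside of the seat, each flush with a corner of the seat. Four stretchers, 48 mm wide and 19 mm tall, connect adjacent legs with their undersides at z = 200 mm, each running between the inner faces of the legs it joins and aligned with the legs' outer faces on the other axis.


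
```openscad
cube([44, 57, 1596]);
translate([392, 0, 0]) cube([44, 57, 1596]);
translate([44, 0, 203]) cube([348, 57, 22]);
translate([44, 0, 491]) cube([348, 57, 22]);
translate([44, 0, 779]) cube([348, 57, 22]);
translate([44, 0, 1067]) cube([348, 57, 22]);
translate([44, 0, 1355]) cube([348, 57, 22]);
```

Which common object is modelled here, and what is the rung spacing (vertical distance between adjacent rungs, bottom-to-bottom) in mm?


A ladder. The rung spacing is 288 mm.

Two tall 44×57 posts with 5 short bars between them — a ladder. Adjacent rungs sit at z = 203 and z = 491, so the spacing is 491 − 203 = 288 mm.


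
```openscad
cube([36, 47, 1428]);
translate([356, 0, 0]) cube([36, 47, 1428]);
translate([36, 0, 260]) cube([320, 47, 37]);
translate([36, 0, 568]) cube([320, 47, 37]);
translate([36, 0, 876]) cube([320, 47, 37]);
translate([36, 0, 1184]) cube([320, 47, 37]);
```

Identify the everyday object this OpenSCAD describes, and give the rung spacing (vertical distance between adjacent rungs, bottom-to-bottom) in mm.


A ladder. The rung spacing is 308 mm.

Two tall 36×47 posts with 4 short bars between them — a ladder. Adjacent rungs sit at z = 260 and z = 568, so the spacing is 568 − 260 = 308 mm.


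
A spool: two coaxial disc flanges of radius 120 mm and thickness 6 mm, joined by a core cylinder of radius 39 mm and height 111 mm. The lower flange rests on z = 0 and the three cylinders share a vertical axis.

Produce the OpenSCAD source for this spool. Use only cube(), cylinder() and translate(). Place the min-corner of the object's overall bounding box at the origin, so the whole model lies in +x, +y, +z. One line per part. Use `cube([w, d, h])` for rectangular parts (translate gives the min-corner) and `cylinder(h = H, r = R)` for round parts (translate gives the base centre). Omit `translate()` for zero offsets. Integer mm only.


translate([120, 120, 0]) cylinder(h = 6, r = 120);
translate([120, 120, 6]) cylinder(h = 111, r = 39);
translate([120, 120, 117]) cylinder(h = 6, r = 120);


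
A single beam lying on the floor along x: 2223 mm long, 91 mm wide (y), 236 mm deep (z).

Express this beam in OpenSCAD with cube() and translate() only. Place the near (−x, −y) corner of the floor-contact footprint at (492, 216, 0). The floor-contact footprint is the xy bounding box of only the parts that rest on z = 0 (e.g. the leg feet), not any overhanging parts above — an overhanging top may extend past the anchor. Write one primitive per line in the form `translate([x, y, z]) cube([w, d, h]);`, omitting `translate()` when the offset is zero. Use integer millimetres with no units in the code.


translate([492, 216, 0]) cube([2223, 91, 236]);


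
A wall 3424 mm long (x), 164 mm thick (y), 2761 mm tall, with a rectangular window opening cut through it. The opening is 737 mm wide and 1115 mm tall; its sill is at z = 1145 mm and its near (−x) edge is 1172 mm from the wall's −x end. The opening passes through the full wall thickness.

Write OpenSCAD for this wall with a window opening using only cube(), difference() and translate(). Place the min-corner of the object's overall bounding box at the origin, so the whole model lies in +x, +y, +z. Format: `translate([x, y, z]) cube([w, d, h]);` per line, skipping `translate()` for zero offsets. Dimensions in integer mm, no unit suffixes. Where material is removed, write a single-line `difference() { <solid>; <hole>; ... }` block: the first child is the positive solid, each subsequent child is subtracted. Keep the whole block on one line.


difference() { cube([3424, 164, 2761]); translate([1172, 0, 1145]) cube([737, 164, 1115]); }


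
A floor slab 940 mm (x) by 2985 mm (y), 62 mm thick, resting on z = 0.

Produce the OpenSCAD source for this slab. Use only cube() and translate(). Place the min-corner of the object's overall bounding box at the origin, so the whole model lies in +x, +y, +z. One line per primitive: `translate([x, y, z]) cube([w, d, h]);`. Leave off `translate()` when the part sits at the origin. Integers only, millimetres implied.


cube([940, 2985, 62]);


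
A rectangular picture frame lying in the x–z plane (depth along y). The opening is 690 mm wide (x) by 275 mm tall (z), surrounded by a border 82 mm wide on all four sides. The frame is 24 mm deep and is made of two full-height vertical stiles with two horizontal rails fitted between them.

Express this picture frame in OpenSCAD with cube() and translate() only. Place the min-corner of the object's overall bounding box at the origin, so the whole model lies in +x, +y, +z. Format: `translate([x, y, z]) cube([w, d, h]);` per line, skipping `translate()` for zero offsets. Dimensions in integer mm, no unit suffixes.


cube([82, 24, 439]);
translate([772, 0, 0]) cube([82, 24, 439]);
translate([82, 0, 0]) cube([690, 24, 82]);
translate([82, 0, 357]) cube([690, 24, 82]);


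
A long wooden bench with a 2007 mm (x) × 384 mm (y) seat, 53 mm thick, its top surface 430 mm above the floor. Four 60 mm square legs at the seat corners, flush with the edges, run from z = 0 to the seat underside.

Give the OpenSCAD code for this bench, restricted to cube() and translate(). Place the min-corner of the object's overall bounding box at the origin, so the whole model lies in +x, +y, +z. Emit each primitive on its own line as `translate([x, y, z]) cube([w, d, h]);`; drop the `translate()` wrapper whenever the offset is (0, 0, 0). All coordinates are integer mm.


translate([0, 0, 377]) cube([2007, 384, 53]);
cube([60, 60, 377]);
translate([0, 324, 0]) cube([60, 60, 377]);
translate([1947, 0, 0]) cube([60, 60, 377]);
translate([1947, 324, 0]) cube([60, 60, 377]);


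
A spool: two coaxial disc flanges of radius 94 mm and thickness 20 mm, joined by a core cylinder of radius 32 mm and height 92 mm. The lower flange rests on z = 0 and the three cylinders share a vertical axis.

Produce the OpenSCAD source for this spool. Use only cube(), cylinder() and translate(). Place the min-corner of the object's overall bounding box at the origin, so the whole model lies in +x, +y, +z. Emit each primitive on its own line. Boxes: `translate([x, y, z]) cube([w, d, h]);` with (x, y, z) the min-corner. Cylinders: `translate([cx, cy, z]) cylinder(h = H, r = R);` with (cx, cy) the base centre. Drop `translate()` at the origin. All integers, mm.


translate([94, 94, 0]) cylinder(h = 20, r = 94);
translate([94, 94, 20]) cylinder(h = 92, r = 32);
translate([94, 94, 112]) cylinder(h = 20, r = 94);


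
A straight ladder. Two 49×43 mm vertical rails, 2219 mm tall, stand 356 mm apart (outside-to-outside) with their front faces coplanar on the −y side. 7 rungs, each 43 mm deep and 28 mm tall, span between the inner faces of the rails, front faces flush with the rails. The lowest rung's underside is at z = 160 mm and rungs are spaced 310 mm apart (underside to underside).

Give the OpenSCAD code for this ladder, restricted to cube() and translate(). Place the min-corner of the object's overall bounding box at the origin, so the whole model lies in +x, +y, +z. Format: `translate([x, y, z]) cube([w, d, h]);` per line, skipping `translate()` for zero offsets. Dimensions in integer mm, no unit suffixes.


// rung span = 356 - 2*49 = 258
// rung[k] z = 160 + k*310
cube([49, 43, 2219]);
translate([307, 0, 0]) cube([49, 43, 2219]);
translate([49, 0, 160]) cube([258, 43, 28]);
translate([49, 0, 470]) cube([258, 43, 28]);
translate([49, 0, 780]) cube([258, 43, 28]);
translate([49, 0, 1090]) cube([258, 43, 28]);
translate([49, 0, 1400]) cube([258, 43, 28]);
translate([49, 0, 1710]) cube([258, 43, 28]);
translate([49, 0, 2020]) cube([258, 43, 28]);


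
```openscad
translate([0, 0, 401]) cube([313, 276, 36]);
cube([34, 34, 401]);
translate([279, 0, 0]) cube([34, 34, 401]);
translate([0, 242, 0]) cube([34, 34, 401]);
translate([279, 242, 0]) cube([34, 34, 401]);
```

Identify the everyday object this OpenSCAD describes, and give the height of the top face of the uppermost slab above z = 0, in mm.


A stool. The seat height is 437 mm.

A 313×276×36 slab at z = 401 on four corner posts — a stool. The seat top is 401 + 36 = 437 mm.


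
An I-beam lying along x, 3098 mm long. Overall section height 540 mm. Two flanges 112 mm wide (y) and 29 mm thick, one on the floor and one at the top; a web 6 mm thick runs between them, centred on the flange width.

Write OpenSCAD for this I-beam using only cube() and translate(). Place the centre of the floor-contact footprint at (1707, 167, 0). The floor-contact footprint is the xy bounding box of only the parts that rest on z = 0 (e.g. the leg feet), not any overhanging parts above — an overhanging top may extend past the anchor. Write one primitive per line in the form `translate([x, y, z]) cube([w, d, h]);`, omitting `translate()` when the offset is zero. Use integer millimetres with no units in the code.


translate([158, 111, 0]) cube([3098, 112, 29]);
translate([158, 164, 29]) cube([3098, 6, 482]);
translate([158, 111, 511]) cube([3098, 112, 29]);


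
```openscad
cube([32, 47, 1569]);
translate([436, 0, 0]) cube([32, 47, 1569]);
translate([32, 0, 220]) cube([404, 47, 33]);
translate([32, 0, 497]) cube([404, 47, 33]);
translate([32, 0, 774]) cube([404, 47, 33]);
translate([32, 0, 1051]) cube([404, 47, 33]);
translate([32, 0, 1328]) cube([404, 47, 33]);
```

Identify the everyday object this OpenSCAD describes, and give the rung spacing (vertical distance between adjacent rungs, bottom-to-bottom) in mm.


A ladder. The rung spacing is 277 mm.

Two tall 32×47 posts with 5 short bars between them — a ladder. Adjacent rungs sit at z = 220 and z = 497, so the spacing is 497 − 220 = 277 mm.


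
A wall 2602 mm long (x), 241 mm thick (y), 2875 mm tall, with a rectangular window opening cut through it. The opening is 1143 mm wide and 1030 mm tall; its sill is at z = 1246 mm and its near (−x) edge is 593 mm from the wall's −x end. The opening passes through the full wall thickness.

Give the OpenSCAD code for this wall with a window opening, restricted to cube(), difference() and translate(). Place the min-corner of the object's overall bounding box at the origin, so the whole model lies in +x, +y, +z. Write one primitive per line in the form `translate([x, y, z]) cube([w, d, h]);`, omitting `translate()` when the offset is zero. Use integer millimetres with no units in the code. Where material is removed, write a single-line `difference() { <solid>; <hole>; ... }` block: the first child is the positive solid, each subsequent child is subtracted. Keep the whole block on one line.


difference() { cube([2602, 241, 2875]); translate([593, 0, 1246]) cube([1143, 241, 1030]); }


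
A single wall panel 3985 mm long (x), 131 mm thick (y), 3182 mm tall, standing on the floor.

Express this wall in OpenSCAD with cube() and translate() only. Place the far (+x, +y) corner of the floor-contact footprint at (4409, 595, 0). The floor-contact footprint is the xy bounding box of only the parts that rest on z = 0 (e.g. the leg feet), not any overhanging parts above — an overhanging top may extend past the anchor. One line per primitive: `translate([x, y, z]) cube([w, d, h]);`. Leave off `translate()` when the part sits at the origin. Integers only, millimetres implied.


translate([424, 464, 0]) cube([3985, 131, 3182]);


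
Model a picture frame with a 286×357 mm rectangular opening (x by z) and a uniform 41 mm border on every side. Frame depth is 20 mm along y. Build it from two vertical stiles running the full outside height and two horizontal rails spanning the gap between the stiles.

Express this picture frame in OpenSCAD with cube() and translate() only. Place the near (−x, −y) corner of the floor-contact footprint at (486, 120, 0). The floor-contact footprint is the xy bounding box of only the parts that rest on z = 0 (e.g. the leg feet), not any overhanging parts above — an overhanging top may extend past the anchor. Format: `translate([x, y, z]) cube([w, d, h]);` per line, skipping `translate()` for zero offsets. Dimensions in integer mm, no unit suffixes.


translate([486, 120, 0]) cube([41, 20, 439]);
translate([813, 120, 0]) cube([41, 20, 439]);
translate([527, 120, 0]) cube([286, 20, 41]);
translate([527, 120, 398]) cube([286, 20, 41]);


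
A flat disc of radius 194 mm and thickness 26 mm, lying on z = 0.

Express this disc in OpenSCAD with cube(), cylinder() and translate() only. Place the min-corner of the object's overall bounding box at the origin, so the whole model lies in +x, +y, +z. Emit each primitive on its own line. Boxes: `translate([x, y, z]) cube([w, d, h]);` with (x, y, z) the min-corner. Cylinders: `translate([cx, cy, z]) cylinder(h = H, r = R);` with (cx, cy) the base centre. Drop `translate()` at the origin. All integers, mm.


translate([194, 194, 0]) cylinder(h = 26, r = 194);


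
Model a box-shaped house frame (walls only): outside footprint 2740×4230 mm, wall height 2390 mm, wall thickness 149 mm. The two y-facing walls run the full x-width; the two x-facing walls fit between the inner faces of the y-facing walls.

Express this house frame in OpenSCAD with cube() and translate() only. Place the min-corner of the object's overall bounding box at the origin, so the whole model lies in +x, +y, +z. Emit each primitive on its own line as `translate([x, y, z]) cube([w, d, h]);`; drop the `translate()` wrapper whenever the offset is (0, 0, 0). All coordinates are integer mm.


cube([2740, 149, 2390]);
translate([0, 4081, 0]) cube([2740, 149, 2390]);
translate([0, 149, 0]) cube([149, 3932, 2390]);
translate([2591, 149, 0]) cube([149, 3932, 2390]);


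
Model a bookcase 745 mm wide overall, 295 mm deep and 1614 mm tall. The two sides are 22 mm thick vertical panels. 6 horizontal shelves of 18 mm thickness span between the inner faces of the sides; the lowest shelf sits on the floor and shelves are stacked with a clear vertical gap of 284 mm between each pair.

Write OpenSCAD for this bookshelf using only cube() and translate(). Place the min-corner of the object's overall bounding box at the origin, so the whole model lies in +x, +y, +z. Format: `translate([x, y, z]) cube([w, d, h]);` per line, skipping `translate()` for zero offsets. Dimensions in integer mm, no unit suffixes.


cube([22, 295, 1614]);
translate([723, 0, 0]) cube([22, 295, 1614]);
translate([22, 0, 0]) cube([701, 295, 18]);
translate([22, 0, 302]) cube([701, 295, 18]);
translate([22, 0, 604]) cube([701, 295, 18]);
translate([22, 0, 906]) cube([701, 295, 18]);
translate([22, 0, 1208]) cube([701, 295, 18]);
translate([22, 0, 1510]) cube([701, 295, 18]);


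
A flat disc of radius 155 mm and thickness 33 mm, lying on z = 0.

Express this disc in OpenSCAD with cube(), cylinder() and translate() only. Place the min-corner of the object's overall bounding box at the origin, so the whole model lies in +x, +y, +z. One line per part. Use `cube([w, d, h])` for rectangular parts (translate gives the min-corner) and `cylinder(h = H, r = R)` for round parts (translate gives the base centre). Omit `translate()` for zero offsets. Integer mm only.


translate([155, 155, 0]) cylinder(h = 33, r = 155);


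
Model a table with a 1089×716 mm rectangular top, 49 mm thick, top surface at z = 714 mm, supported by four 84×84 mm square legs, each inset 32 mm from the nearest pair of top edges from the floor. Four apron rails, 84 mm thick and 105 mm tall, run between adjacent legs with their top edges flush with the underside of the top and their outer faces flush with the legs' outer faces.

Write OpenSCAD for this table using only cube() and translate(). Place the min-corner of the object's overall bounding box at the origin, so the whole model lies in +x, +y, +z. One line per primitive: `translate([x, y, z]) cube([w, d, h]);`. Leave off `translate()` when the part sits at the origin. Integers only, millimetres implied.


// leg_h = 714 - 49 = 665
// apron z = 665 - 105 = 560
translate([0, 0, 665]) cube([1089, 716, 49]);
translate([32, 32, 0]) cube([84, 84, 665]);
translate([973, 32, 0]) cube([84, 84, 665]);
translate([32, 600, 0]) cube([84, 84, 665]);
translate([973, 600, 0]) cube([84, 84, 665]);
translate([116, 32, 560]) cube([857, 84, 105]);
translate([116, 600, 560]) cube([857, 84, 105]);
translate([32, 116, 560]) cube([84, 484, 105]);
translate([973, 116, 560]) cube([84, 484, 105]);


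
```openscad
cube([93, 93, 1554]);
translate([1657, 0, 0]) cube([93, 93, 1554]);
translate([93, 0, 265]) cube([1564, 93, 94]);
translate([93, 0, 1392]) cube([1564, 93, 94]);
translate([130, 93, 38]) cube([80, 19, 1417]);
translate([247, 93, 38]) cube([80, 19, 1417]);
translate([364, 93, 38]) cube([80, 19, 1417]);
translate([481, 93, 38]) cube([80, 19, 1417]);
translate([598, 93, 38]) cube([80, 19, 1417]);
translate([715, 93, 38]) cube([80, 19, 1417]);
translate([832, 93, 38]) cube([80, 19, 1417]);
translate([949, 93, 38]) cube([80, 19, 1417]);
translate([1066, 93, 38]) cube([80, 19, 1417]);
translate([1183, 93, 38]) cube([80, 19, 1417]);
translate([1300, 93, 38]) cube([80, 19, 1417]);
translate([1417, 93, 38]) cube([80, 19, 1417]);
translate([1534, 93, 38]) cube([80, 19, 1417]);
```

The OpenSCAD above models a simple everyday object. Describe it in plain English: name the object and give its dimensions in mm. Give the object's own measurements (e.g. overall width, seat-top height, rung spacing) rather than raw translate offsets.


A fence section. Two 93×93 mm posts, 1554 mm tall, stand on the floor with a clear span of 1564 mm between their inner faces. Two horizontal rails of 93×94 mm section span the gap between the posts with their undersides at z = 265 mm and z = 1392 mm, flush with the posts' −y face. 13 pickets, each 80 mm wide, 19 mm thick and 1417 mm tall, are fixed to the +y face of the rails with their bottoms at z = 38 mm, spaced across the span with a 37 mm gap after the −x post and between neighbouring pickets, with 43 mm left before the +x post.


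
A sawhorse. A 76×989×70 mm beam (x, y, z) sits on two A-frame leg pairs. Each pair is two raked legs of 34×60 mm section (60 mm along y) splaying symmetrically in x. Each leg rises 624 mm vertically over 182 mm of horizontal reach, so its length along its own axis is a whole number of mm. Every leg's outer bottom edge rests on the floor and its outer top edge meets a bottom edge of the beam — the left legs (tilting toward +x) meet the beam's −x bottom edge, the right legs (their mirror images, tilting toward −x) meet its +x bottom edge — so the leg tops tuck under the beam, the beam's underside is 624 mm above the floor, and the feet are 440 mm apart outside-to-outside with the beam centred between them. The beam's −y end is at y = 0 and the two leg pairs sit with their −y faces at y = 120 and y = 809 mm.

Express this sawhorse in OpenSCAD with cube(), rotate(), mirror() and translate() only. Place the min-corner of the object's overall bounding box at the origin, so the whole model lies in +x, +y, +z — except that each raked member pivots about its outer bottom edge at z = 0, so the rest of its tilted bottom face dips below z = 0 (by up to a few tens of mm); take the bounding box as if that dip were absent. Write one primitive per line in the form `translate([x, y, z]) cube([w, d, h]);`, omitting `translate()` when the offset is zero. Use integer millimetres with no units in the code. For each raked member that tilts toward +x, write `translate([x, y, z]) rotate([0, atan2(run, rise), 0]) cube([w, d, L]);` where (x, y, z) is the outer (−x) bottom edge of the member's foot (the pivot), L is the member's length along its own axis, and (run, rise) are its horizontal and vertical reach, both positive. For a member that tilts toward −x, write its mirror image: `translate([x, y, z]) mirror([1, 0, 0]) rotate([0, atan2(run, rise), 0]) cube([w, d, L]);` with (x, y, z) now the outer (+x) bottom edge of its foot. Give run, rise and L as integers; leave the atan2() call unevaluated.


translate([182, 0, 624]) cube([76, 989, 70]);
translate([0, 120, 0]) rotate([0, atan2(182, 624), 0]) cube([34, 60, 650]);
translate([440, 120, 0]) mirror([1, 0, 0]) rotate([0, atan2(182, 624), 0]) cube([34, 60, 650]);
translate([0, 809, 0]) rotate([0, atan2(182, 624), 0]) cube([34, 60, 650]);
translate([440, 809, 0]) mirror([1, 0, 0]) rotate([0, atan2(182, 624), 0]) cube([34, 60, 650]);


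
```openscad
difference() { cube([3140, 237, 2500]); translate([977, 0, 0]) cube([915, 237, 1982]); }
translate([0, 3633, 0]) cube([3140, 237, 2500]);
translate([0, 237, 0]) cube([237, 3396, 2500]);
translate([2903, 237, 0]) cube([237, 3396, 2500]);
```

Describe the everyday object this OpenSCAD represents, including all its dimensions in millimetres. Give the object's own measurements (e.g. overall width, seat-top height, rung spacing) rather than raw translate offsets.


A single room: four walls, each 2500 mm tall and 237 mm thick, enclosing an outside footprint 3140×3870 mm (x × y), no floor or roof. The front and back walls (−y and +y sides) run the full x-width; the side walls fit between their inner faces. A door opening 915 mm wide and 1982 mm tall is cut through the front wall from the floor up, its −x edge 977 mm from the wall's −x end.


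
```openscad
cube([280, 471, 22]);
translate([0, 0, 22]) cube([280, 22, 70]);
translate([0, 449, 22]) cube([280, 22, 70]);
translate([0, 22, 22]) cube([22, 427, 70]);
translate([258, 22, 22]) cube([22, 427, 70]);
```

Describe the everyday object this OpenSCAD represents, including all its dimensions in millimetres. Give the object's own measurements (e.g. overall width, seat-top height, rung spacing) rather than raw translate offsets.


An open-topped rectangular box: outside dimensions 280×471×92 mm, with a uniform wall and base thickness of 22 mm. The base is a full 280×471 slab on the floor; four walls sit on top of the base. The front and back walls (the −y and +y sides) span the full width; the two side walls fit between them.


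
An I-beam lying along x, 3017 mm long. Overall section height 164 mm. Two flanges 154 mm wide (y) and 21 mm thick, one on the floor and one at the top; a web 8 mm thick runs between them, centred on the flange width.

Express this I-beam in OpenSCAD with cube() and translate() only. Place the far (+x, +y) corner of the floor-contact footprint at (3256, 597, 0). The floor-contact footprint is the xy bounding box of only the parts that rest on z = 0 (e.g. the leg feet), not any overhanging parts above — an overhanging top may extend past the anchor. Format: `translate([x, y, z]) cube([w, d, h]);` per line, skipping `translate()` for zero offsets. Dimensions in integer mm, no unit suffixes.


translate([239, 443, 0]) cube([3017, 154, 21]);
translate([239, 516, 21]) cube([3017, 8, 122]);
translate([239, 443, 143]) cube([3017, 154, 21]);


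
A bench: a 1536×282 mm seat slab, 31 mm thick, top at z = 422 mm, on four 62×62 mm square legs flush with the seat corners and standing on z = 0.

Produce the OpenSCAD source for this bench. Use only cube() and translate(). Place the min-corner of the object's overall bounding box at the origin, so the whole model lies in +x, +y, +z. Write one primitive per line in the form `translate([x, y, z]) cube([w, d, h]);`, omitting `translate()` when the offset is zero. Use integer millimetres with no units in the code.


translate([0, 0, 391]) cube([1536, 282, 31]);
cube([62, 62, 391]);
translate([0, 220, 0]) cube([62, 62, 391]);
translate([1474, 0, 0]) cube([62, 62, 391]);
translate([1474, 220, 0]) cube([62, 62, 391]);


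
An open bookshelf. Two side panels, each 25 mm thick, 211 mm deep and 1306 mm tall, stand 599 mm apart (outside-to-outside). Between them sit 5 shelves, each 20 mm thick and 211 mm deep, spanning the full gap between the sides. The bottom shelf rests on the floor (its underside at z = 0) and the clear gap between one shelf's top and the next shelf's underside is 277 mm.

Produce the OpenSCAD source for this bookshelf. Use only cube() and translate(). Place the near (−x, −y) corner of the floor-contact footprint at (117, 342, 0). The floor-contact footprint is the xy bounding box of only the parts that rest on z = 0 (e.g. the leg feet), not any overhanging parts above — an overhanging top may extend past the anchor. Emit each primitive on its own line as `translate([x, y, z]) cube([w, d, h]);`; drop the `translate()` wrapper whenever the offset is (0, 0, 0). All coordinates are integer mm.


translate([117, 342, 0]) cube([25, 211, 1306]);
translate([691, 342, 0]) cube([25, 211, 1306]);
translate([142, 342, 0]) cube([549, 211, 20]);
translate([142, 342, 297]) cube([549, 211, 20]);
translate([142, 342, 594]) cube([549, 211, 20]);
translate([142, 342, 891]) cube([549, 211, 20]);
translate([142, 342, 1188]) cube([549, 211, 20]);


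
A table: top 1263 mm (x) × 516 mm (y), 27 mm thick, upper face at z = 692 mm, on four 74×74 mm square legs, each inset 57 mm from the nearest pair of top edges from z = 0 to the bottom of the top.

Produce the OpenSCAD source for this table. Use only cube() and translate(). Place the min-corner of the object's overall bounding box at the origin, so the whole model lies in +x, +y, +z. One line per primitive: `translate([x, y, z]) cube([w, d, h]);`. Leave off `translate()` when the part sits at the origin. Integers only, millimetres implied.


// leg_h = 692 - 27 = 665
translate([0, 0, 665]) cube([1263, 516, 27]);
translate([57, 57, 0]) cube([74, 74, 665]);
translate([1132, 57, 0]) cube([74, 74, 665]);
translate([57, 385, 0]) cube([74, 74, 665]);
translate([1132, 385, 0]) cube([74, 74, 665]);


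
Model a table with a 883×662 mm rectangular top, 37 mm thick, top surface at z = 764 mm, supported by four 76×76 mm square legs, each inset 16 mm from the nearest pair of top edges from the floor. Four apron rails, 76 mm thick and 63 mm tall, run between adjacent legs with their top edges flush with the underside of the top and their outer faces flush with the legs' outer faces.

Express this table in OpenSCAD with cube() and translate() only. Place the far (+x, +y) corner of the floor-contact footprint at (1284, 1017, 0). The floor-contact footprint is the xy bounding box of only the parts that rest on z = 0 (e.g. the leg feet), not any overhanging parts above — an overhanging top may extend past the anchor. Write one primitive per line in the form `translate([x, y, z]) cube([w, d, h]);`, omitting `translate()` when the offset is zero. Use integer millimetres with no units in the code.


// leg_h = 764 - 37 = 727
// apron z = 727 - 63 = 664
translate([417, 371, 727]) cube([883, 662, 37]);
translate([433, 387, 0]) cube([76, 76, 727]);
translate([1208, 387, 0]) cube([76, 76, 727]);
translate([433, 941, 0]) cube([76, 76, 727]);
translate([1208, 941, 0]) cube([76, 76, 727]);
translate([509, 387, 664]) cube([699, 76, 63]);
translate([509, 941, 664]) cube([699, 76, 63]);
translate([433, 463, 664]) cube([76, 478, 63]);
translate([1208, 463, 664]) cube([76, 478, 63]);


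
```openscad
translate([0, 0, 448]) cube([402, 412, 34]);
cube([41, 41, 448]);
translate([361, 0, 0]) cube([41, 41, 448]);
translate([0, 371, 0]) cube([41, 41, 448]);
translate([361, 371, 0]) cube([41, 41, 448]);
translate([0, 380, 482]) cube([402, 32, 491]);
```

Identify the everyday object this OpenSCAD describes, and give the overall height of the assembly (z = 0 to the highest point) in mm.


A chair. The overall height is 973 mm.

A slab on four corner posts with a tall panel at the back — a chair. The seat slab sits at z = 448 with thickness 34, and the 491 mm backrest starts at the seat top, so the overall height is 448 + 34 + 491 = 973 mm.


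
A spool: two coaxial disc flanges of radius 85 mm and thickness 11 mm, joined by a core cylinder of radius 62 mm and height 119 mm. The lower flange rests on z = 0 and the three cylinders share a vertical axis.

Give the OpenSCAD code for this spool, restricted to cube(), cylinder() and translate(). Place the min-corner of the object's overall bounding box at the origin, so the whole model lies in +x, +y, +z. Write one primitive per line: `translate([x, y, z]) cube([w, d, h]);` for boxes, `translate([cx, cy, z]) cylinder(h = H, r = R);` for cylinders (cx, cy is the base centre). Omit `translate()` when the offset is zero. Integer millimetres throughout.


translate([85, 85, 0]) cylinder(h = 11, r = 85);
translate([85, 85, 11]) cylinder(h = 119, r = 62);
translate([85, 85, 130]) cylinder(h = 11, r = 85);


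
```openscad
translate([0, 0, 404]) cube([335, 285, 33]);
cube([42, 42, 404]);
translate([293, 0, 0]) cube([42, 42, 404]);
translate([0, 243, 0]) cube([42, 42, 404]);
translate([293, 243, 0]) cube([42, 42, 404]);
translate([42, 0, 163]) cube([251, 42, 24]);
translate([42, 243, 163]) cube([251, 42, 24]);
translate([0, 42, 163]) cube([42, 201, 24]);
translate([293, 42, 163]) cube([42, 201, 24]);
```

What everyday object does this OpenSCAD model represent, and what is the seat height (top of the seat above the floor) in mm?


A stool. The seat height is 437 mm.

A 335×285×33 slab at z = 404 on four corner posts — a stool. The seat top is 404 + 33 = 437 mm.


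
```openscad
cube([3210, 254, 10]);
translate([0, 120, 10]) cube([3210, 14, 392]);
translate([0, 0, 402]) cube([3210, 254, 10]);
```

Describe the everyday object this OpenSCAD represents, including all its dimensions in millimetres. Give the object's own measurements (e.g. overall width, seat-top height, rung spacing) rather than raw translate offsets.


An I-beam lying along x, 3210 mm long. Overall section height 412 mm. Two flanges 254 mm wide (y) and 10 mm thick, one on the floor and one at the top; a web 14 mm thick runs between them, centred on the flange width.


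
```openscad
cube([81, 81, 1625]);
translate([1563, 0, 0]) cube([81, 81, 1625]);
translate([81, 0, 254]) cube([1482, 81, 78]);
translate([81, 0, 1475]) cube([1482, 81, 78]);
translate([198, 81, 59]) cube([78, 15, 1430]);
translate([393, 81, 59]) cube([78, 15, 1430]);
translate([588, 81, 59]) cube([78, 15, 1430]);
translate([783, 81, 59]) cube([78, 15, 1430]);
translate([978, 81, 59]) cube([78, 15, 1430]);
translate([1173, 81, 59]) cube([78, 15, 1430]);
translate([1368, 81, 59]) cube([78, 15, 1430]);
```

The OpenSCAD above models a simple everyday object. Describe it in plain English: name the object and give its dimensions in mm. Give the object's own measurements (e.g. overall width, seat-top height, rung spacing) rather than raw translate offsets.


A fence section. Two 81×81 mm posts, 1625 mm tall, stand on the floor with a clear span of 1482 mm between their inner faces. Two horizontal rails of 81×78 mm section span the gap between the posts with their undersides at z = 254 mm and z = 1475 mm, flush with the posts' −y face. 7 pickets, each 78 mm wide, 15 mm thick and 1430 mm tall, are fixed to the +y face of the rails with their bottoms at z = 59 mm, spaced across the span with a 117 mm gap after the −x post and between neighbouring pickets and before the +x post.


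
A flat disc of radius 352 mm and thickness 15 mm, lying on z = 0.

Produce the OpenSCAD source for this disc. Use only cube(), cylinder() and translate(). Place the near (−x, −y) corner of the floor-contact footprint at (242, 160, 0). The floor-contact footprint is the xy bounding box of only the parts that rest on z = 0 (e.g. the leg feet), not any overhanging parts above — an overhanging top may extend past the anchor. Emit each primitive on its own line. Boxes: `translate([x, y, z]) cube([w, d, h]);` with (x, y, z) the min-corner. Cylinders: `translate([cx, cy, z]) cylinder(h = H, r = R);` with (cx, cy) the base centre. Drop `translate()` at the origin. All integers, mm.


translate([594, 512, 0]) cylinder(h = 15, r = 352);


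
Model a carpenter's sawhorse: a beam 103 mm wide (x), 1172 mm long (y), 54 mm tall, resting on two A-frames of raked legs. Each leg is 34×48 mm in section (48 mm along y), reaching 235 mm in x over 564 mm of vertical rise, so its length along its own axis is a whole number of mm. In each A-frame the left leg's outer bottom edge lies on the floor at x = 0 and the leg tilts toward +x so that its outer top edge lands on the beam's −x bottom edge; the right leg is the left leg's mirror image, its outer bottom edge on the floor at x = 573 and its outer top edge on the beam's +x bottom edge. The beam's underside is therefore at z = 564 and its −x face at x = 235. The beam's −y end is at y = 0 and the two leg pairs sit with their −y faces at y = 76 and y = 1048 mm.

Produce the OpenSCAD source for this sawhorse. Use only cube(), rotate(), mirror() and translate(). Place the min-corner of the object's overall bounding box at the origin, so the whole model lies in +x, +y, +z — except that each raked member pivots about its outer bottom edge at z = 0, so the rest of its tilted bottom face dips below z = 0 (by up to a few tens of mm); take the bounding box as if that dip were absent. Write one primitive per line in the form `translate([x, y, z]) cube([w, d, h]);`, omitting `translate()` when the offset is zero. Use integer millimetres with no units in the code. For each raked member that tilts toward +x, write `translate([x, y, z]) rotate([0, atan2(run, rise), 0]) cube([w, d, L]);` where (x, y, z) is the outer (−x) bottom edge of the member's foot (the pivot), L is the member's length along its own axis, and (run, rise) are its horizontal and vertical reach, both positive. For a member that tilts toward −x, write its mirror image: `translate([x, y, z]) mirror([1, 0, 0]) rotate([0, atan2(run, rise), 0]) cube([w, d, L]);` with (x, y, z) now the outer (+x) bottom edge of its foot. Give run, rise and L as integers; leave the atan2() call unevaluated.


translate([235, 0, 564]) cube([103, 1172, 54]);
translate([0, 76, 0]) rotate([0, atan2(235, 564), 0]) cube([34, 48, 611]);
translate([573, 76, 0]) mirror([1, 0, 0]) rotate([0, atan2(235, 564), 0]) cube([34, 48, 611]);
translate([0, 1048, 0]) rotate([0, atan2(235, 564), 0]) cube([34, 48, 611]);
translate([573, 1048, 0]) mirror([1, 0, 0]) rotate([0, atan2(235, 564), 0]) cube([34, 48, 611]);
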